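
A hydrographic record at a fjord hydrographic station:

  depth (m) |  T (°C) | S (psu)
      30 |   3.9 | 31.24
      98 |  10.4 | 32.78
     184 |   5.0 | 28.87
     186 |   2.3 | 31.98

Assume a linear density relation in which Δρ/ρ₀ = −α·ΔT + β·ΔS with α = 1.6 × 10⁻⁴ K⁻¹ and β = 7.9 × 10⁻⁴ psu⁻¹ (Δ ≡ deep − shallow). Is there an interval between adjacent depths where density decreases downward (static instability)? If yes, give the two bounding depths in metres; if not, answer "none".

Evaluate Δρ/ρ₀ = −αΔT + βΔS across each adjacent pair:
  30–98 m: −αΔT+βΔS = −(1.6 × 10⁻⁴)(+6.5)+(7.9 × 10⁻⁴)(+1.54) = 1.8 × 10⁻⁴ → stable
  98–184 m: −αΔT+βΔS = −(1.6 × 10⁻⁴)(-5.4)+(7.9 × 10⁻⁴)(-3.91) = -2.2 × 10⁻³ → UNSTABLE
  184–186 m: −αΔT+βΔS = −(1.6 × 10⁻⁴)(-2.7)+(7.9 × 10⁻⁴)(+3.11) = 2.9 × 10⁻³ → stable
The 98–184 m interval has Δρ < 0: lighter water underlies denser water.

98–184 m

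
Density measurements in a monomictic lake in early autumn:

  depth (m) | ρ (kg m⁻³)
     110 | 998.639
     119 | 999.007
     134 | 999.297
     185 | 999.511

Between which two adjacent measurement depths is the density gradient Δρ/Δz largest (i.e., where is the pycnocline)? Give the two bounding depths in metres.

110–119 m

Compute the density gradient over each adjacent pair:
  110–119 m: Δρ/Δz = 0.368/9 = 0.041 kg m⁻⁴
  119–134 m: Δρ/Δz = 0.290/15 = 0.019 kg m⁻⁴
  134–185 m: Δρ/Δz = 0.214/51 = 4.2 × 10⁻³ kg m⁻⁴
The largest gradient is in the 110–119 m interval — the pycnocline.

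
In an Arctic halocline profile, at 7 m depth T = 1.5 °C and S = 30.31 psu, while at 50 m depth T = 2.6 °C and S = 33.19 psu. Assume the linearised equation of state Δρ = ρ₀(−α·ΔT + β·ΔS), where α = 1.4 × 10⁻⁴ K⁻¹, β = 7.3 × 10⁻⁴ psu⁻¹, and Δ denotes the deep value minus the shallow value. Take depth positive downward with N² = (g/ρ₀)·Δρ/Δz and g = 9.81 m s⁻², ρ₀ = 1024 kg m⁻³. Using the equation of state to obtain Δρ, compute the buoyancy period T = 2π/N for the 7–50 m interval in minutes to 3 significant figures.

ΔT = +1.1 K, ΔS = +2.88 psu (deep − shallow).
Δρ/ρ₀ = −αΔT + βΔS = -1.54 × 10⁻⁴ + 2.1024 × 10⁻³ = 1.9484 × 10⁻³, so Δρ ≈ 1.995 kg m⁻³.
N² = (g/ρ₀)·Δρ/Δz = g·(Δρ/ρ₀)/Δz = 9.81 × 1.9484 × 10⁻³ / 43 = 4.4451 × 10⁻⁴ s⁻².
N = √(4.4451 × 10⁻⁴) = 0.021083 rad s⁻¹ → T = 2π/N = 298.02 s = 4.9670 min ≈ 4.97 min.

4.97 min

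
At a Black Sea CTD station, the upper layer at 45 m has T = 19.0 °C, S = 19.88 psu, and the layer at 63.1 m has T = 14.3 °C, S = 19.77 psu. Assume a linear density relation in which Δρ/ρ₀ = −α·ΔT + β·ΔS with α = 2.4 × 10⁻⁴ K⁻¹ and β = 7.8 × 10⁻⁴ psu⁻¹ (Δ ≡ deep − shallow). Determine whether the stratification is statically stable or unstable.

ΔT = 14.3 − 19.0 = -4.7 K and ΔS = 19.77 − 19.88 = -0.11 psu (deep − shallow).
−αΔT = 1.128 × 10⁻³; βΔS = -8.58 × 10⁻⁵; sum Δρ/ρ₀ = 1.0422 × 10⁻³.
Δρ/ρ₀ > 0, so Δρ > 0: deeper water is denser → statically stable.

stable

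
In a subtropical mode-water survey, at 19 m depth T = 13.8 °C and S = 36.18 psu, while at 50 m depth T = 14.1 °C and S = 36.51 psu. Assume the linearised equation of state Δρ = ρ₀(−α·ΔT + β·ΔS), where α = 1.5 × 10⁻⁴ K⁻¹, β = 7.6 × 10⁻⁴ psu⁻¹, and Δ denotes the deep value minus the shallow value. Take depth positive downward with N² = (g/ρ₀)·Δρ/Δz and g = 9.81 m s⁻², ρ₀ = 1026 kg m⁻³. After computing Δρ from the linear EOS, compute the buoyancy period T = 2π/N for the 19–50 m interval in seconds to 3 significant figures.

ΔT = +0.3 K, ΔS = +0.33 psu (deep − shallow).
Δρ/ρ₀ = −αΔT + βΔS = -4.50 × 10⁻⁵ + 2.508 × 10⁻⁴ = 2.058 × 10⁻⁴, so Δρ ≈ 0.2112 kg m⁻³.
N² = (g/ρ₀)·Δρ/Δz = g·(Δρ/ρ₀)/Δz = 9.81 × 2.058 × 10⁻⁴ / 31 = 6.5126 × 10⁻⁵ s⁻².
N = √(6.5126 × 10⁻⁵) = 8.0701 × 10⁻³ rad s⁻¹ → T = 2π/N = 778.58 s ≈ 779 s.

779 s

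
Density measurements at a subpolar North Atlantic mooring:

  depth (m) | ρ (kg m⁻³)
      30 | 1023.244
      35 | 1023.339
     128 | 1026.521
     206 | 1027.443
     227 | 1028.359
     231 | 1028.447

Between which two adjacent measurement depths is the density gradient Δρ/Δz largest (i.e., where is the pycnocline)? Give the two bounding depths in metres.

Compute the density gradient over each adjacent pair:
  30–35 m: Δρ/Δz = 0.095/5 = 0.019 kg m⁻⁴
  35–128 m: Δρ/Δz = 3.182/93 = 0.034 kg m⁻⁴
  128–206 m: Δρ/Δz = 0.922/78 = 0.012 kg m⁻⁴
  206–227 m: Δρ/Δz = 0.916/21 = 0.044 kg m⁻⁴
  227–231 m: Δρ/Δz = 0.088/4 = 0.022 kg m⁻⁴
The largest gradient is in the 206–227 m interval — the pycnocline.

206–227 m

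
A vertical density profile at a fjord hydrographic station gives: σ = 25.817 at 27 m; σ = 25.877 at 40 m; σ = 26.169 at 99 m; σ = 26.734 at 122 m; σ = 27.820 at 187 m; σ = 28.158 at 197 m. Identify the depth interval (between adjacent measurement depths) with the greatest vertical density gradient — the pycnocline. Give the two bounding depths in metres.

187–197 m

Compute the density gradient over each adjacent pair:
  27–40 m: Δρ/Δz = 0.060/13 = 4.6 × 10⁻³ kg m⁻⁴
  40–99 m: Δρ/Δz = 0.292/59 = 4.9 × 10⁻³ kg m⁻⁴
  99–122 m: Δρ/Δz = 0.565/23 = 0.025 kg m⁻⁴
  122–187 m: Δρ/Δz = 1.086/65 = 0.017 kg m⁻⁴
  187–197 m: Δρ/Δz = 0.338/10 = 0.034 kg m⁻⁴
The largest gradient is in the 187–197 m interval — the pycnocline.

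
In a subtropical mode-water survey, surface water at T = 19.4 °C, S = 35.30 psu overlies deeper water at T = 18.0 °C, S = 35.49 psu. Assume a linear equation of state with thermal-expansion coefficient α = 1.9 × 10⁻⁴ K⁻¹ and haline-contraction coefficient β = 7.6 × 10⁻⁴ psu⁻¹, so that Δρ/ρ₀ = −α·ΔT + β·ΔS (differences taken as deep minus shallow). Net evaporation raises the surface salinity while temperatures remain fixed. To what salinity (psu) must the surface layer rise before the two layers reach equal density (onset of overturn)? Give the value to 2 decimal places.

Neutral buoyancy requires −α(T_deep − T_surf) + β(S_deep − S_surf′) = 0.
S_surf′ = S_deep − (α/β)·ΔT = 35.49 − (1.9 × 10⁻⁴/7.6 × 10⁻⁴)·(-1.4) = 35.8400 psu.
Increase required: 35.8400 − 35.30 = 0.5400 psu.

35.84 psu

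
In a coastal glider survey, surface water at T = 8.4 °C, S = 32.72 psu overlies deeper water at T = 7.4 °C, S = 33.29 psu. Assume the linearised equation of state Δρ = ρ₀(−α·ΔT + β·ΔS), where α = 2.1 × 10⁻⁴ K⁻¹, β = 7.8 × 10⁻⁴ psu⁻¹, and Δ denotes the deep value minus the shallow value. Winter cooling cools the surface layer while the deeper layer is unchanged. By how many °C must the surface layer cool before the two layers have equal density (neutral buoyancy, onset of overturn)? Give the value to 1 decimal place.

3.1 °C

Neutral buoyancy requires Δρ = 0, i.e. −α(T_deep − T_surf′) + β(S_deep − S_surf) = 0.
T_surf′ = T_deep − (β/α)·ΔS = 7.4 − (7.8 × 10⁻⁴/2.1 × 10⁻⁴)·(+0.57) = 5.283 °C.
Cooling required: 8.4 − (5.283) = 3.117 °C.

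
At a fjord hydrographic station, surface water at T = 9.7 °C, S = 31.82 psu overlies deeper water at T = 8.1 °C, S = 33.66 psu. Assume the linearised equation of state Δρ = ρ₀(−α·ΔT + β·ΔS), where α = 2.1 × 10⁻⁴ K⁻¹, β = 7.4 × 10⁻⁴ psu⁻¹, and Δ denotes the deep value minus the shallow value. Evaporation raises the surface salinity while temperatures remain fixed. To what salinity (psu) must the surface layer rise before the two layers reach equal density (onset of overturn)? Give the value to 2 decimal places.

Neutral buoyancy requires −α(T_deep − T_surf) + β(S_deep − S_surf′) = 0.
S_surf′ = S_deep − (α/β)·ΔT = 33.66 − (2.1 × 10⁻⁴/7.4 × 10⁻⁴)·(-1.6) = 34.1141 psu.
Increase required: 34.1141 − 31.82 = 2.2941 psu.

34.11 psu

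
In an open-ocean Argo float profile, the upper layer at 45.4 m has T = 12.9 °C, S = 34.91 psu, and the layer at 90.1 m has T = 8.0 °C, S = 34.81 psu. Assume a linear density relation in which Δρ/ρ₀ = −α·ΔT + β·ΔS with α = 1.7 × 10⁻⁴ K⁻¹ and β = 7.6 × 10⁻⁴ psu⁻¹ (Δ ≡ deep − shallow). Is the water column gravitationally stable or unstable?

stable

ΔT = 8.0 − 12.9 = -4.9 K and ΔS = 34.81 − 34.91 = -0.10 psu (deep − shallow).
−αΔT = 8.33 × 10⁻⁴; βΔS = -7.60 × 10⁻⁵; sum Δρ/ρ₀ = 7.57 × 10⁻⁴.
Δρ/ρ₀ > 0, so Δρ > 0: deeper water is denser → statically stable.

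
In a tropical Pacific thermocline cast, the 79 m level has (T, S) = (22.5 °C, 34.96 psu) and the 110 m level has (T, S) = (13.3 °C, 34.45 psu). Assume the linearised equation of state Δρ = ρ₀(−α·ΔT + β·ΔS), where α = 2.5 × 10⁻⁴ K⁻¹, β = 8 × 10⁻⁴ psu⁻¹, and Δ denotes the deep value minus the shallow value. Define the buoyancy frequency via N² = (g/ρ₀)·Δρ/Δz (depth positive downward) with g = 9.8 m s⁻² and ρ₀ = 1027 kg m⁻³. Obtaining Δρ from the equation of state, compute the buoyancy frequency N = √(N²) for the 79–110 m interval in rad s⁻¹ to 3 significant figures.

0.0245 rad s⁻¹

ΔT = -9.2 K, ΔS = -0.51 psu (deep − shallow).
Δρ/ρ₀ = −αΔT + βΔS = 2.30 × 10⁻³ − 4.08 × 10⁻⁴ = 1.892 × 10⁻³, so Δρ ≈ 1.943 kg m⁻³.
N² = (g/ρ₀)·Δρ/Δz = g·(Δρ/ρ₀)/Δz = 9.8 × 1.892 × 10⁻³ / 31 = 5.9812 × 10⁻⁴ s⁻².
N = √(5.9812 × 10⁻⁴) = 0.024456 rad s⁻¹ ≈ 0.0245 rad s⁻¹.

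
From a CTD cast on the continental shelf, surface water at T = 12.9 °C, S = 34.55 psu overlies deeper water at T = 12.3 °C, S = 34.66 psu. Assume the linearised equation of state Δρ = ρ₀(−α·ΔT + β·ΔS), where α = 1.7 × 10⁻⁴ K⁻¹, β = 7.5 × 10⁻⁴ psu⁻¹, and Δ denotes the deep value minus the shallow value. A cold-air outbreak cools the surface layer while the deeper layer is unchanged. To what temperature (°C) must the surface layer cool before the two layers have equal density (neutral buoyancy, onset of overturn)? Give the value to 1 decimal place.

11.8 °C

Neutral buoyancy requires Δρ = 0, i.e. −α(T_deep − T_surf′) + β(S_deep − S_surf) = 0.
T_surf′ = T_deep − (β/α)·ΔS = 12.3 − (7.5 × 10⁻⁴/1.7 × 10⁻⁴)·(+0.11) = 11.815 °C.
Cooling required: 12.9 − (11.815) = 1.085 °C.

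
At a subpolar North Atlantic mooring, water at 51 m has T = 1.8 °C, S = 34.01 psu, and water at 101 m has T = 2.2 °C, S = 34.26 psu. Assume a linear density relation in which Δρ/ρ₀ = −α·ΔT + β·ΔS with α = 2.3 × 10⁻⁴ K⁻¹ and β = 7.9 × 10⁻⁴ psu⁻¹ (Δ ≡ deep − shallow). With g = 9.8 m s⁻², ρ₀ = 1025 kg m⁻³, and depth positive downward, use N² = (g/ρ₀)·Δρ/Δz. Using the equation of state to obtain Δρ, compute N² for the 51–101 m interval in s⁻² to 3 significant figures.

ΔT = +0.4 K, ΔS = +0.25 psu (deep − shallow).
Δρ/ρ₀ = −αΔT + βΔS = -9.20 × 10⁻⁵ + 1.975 × 10⁻⁴ = 1.055 × 10⁻⁴, so Δρ ≈ 0.1081 kg m⁻³.
N² = (g/ρ₀)·Δρ/Δz = g·(Δρ/ρ₀)/Δz = 9.8 × 1.055 × 10⁻⁴ / 50 = 2.0678 × 10⁻⁵ s⁻² ≈ 2.07 × 10⁻⁵ s⁻².

2.07 × 10⁻⁵ s⁻²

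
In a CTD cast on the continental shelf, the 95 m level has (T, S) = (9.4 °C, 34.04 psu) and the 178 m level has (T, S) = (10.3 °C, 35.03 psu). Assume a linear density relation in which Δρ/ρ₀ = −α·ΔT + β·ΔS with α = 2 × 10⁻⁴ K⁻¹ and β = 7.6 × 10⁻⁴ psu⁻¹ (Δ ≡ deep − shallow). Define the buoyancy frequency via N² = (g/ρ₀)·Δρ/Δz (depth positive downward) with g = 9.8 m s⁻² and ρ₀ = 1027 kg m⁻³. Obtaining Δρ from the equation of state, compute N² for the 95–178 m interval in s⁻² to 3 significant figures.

ΔT = +0.9 K, ΔS = +0.99 psu (deep − shallow).
Δρ/ρ₀ = −αΔT + βΔS = -1.80 × 10⁻⁴ + 7.524 × 10⁻⁴ = 5.724 × 10⁻⁴, so Δρ ≈ 0.5879 kg m⁻³.
N² = (g/ρ₀)·Δρ/Δz = g·(Δρ/ρ₀)/Δz = 9.8 × 5.724 × 10⁻⁴ / 83 = 6.7585 × 10⁻⁵ s⁻² ≈ 6.76 × 10⁻⁵ s⁻².

6.76 × 10⁻⁵ s⁻²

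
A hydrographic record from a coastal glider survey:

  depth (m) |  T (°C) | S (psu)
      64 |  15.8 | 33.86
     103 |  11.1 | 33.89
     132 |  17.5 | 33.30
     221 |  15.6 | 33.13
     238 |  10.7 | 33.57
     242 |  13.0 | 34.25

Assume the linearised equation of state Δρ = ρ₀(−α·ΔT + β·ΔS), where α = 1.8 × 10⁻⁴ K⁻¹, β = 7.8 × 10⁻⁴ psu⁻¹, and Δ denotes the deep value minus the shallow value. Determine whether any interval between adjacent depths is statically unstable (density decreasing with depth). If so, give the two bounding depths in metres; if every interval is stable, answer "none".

103–132 m

Evaluate Δρ/ρ₀ = −αΔT + βΔS across each adjacent pair:
  64–103 m: −αΔT+βΔS = −(1.8 × 10⁻⁴)(-4.7)+(7.8 × 10⁻⁴)(+0.03) = 8.7 × 10⁻⁴ → stable
  103–132 m: −αΔT+βΔS = −(1.8 × 10⁻⁴)(+6.4)+(7.8 × 10⁻⁴)(-0.59) = -1.6 × 10⁻³ → UNSTABLE
  132–221 m: −αΔT+βΔS = −(1.8 × 10⁻⁴)(-1.9)+(7.8 × 10⁻⁴)(-0.17) = 2.1 × 10⁻⁴ → stable
  221–238 m: −αΔT+βΔS = −(1.8 × 10⁻⁴)(-4.9)+(7.8 × 10⁻⁴)(+0.44) = 1.2 × 10⁻³ → stable
  238–242 m: −αΔT+βΔS = −(1.8 × 10⁻⁴)(+2.3)+(7.8 × 10⁻⁴)(+0.68) = 1.2 × 10⁻⁴ → stable
The 103–132 m interval has Δρ < 0: lighter water underlies denser water.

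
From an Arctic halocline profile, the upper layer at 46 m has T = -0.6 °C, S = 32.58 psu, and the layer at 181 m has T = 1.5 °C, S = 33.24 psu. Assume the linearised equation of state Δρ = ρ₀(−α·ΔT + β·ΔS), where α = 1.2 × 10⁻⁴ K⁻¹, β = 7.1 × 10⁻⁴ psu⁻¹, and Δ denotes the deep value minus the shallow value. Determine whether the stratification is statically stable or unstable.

ΔT = 1.5 − -0.6 = +2.1 K and ΔS = 33.24 − 32.58 = +0.66 psu (deep − shallow).
−αΔT = -2.52 × 10⁻⁴; βΔS = 4.686 × 10⁻⁴; sum Δρ/ρ₀ = 2.166 × 10⁻⁴.
Δρ/ρ₀ > 0, so Δρ > 0: deeper water is denser → statically stable.

stable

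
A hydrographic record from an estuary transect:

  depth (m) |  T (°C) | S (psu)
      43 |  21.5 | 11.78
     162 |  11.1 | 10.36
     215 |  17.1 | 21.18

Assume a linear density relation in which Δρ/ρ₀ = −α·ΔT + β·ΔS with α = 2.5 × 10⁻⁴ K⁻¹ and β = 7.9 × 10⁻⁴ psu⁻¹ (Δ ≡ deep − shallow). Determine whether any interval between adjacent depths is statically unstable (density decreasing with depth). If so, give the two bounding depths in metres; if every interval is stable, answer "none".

none

Evaluate Δρ/ρ₀ = −αΔT + βΔS across each adjacent pair:
  43–162 m: −αΔT+βΔS = −(2.5 × 10⁻⁴)(-10.4)+(7.9 × 10⁻⁴)(-1.42) = 1.5 × 10⁻³ → stable
  162–215 m: −αΔT+βΔS = −(2.5 × 10⁻⁴)(+6.0)+(7.9 × 10⁻⁴)(+10.82) = 7.0 × 10⁻³ → stable
Every interval has Δρ > 0: the column is stably stratified throughout.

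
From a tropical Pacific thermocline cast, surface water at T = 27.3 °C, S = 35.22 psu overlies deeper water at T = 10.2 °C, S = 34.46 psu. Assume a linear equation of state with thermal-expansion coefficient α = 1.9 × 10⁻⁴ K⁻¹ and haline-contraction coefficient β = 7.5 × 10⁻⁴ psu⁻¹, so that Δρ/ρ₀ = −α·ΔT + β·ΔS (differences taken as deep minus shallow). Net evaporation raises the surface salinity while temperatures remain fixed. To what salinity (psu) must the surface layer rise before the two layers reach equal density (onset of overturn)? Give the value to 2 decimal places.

Neutral buoyancy requires −α(T_deep − T_surf) + β(S_deep − S_surf′) = 0.
S_surf′ = S_deep − (α/β)·ΔT = 34.46 − (1.9 × 10⁻⁴/7.5 × 10⁻⁴)·(-17.1) = 38.7920 psu.
Increase required: 38.7920 − 35.22 = 3.5720 psu.

38.79 psu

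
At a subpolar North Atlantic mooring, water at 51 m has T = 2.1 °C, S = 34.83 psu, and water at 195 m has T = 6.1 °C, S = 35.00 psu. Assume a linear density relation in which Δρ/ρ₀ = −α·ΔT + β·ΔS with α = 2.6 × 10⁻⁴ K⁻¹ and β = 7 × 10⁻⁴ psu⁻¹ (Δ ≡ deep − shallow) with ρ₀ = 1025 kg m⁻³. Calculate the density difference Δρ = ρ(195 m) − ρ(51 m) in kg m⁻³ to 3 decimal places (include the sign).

ΔT = +4.0 K, ΔS = +0.17 psu (deep − shallow).
Δρ/ρ₀ = −(2.6 × 10⁻⁴)(+4.0) + (7 × 10⁻⁴)(+0.17) = -9.21 × 10⁻⁴.
Δρ = 1025 × (-9.21 × 10⁻⁴) = -0.944 kg m⁻³.
Negative Δρ: lighter below, statically unstable.

-0.944 kg m⁻³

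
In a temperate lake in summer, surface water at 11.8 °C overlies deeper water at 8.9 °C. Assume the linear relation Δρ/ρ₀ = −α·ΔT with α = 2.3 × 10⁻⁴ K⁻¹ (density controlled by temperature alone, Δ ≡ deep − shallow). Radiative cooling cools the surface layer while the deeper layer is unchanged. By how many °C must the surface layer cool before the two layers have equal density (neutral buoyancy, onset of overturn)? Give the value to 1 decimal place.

With temperature the only control, equal density requires T_surf′ = T_deep.
T_surf′ = 8.9 °C.
Cooling required: 11.8 − 8.9 = 2.9 °C.

2.9 °C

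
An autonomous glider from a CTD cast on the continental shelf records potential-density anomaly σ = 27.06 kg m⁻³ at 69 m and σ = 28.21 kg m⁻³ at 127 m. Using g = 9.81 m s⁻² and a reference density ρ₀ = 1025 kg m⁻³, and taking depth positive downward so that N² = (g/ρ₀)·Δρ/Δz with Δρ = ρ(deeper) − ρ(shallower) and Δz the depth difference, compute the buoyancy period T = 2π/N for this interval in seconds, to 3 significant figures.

Δρ = 1028.21 − 1027.06 = 1.15 kg m⁻³ over Δz = 127 − 69 = 58 m.
N² = (9.81/1025) × (1.15/58) = 1.8976 × 10⁻⁴ s⁻².
N = √(1.8976 × 10⁻⁴) = 0.013775 rad s⁻¹, so T = 2π/N = 456.13 s ≈ 456 s.
N² > 0, so the interval is statically stable.

456 s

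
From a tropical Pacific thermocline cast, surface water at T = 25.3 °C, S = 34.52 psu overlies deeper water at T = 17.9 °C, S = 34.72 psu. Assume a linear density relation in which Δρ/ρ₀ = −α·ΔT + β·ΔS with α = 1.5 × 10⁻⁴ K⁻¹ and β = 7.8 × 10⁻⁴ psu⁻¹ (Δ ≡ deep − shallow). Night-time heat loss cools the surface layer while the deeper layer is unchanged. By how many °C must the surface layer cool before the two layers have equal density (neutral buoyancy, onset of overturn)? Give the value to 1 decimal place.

Neutral buoyancy requires Δρ = 0, i.e. −α(T_deep − T_surf′) + β(S_deep − S_surf) = 0.
T_surf′ = T_deep − (β/α)·ΔS = 17.9 − (7.8 × 10⁻⁴/1.5 × 10⁻⁴)·(+0.20) = 16.860 °C.
Cooling required: 25.3 − (16.860) = 8.440 °C.

8.4 °C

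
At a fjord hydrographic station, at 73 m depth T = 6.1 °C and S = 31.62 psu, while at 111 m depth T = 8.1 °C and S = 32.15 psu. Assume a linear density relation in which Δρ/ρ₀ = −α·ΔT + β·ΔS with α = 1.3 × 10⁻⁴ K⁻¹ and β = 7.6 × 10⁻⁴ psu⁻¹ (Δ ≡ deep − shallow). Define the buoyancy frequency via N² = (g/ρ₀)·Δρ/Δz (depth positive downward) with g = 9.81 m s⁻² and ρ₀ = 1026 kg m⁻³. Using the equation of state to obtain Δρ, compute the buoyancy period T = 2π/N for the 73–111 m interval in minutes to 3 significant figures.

17.2 min

ΔT = +2.0 K, ΔS = +0.53 psu (deep − shallow).
Δρ/ρ₀ = −αΔT + βΔS = -2.60 × 10⁻⁴ + 4.028 × 10⁻⁴ = 1.428 × 10⁻⁴, so Δρ ≈ 0.1465 kg m⁻³.
N² = (g/ρ₀)·Δρ/Δz = g·(Δρ/ρ₀)/Δz = 9.81 × 1.428 × 10⁻⁴ / 38 = 3.6865 × 10⁻⁵ s⁻².
N = √(3.6865 × 10⁻⁵) = 6.0717 × 10⁻³ rad s⁻¹ → T = 2π/N = 1.0348 × 10³ s = 17.247 min ≈ 17.2 min.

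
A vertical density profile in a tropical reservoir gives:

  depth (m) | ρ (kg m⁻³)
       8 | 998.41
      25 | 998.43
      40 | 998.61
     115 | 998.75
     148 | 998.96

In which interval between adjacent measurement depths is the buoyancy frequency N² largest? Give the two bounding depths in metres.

Compute the density gradient over each adjacent pair:
  8–25 m: Δρ/Δz = 0.02/17 = 1.2 × 10⁻³ kg m⁻⁴
  25–40 m: Δρ/Δz = 0.18/15 = 0.012 kg m⁻⁴
  40–115 m: Δρ/Δz = 0.14/75 = 1.9 × 10⁻³ kg m⁻⁴
  115–148 m: Δρ/Δz = 0.21/33 = 6.4 × 10⁻³ kg m⁻⁴
The largest gradient is in the 25–40 m interval — the pycnocline.

25–40 m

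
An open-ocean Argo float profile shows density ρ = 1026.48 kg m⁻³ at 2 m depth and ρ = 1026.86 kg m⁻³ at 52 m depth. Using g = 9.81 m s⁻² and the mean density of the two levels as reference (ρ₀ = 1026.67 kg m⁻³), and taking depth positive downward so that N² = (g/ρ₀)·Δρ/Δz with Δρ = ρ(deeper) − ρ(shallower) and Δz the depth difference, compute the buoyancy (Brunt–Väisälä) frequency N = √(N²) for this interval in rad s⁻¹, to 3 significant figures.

Δρ = 1026.86 − 1026.48 = 0.38 kg m⁻³ over Δz = 52 − 2 = 50 m.
N² = (9.81/1026.67) × (0.38/50) = 7.2619 × 10⁻⁵ s⁻².
N = √(7.2619 × 10⁻⁵) = 8.5217 × 10⁻³ rad s⁻¹ ≈ 8.52 × 10⁻³ rad s⁻¹.
N² > 0, so the interval is statically stable.

8.52 × 10⁻³ rad s⁻¹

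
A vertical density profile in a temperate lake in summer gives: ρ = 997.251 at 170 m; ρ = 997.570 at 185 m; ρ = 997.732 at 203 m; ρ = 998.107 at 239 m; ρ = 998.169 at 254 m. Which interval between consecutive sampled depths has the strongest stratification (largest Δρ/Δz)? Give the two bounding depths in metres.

170–185 m

Compute the density gradient over each adjacent pair:
  170–185 m: Δρ/Δz = 0.319/15 = 0.021 kg m⁻⁴
  185–203 m: Δρ/Δz = 0.162/18 = 9.0 × 10⁻³ kg m⁻⁴
  203–239 m: Δρ/Δz = 0.375/36 = 0.010 kg m⁻⁴
  239–254 m: Δρ/Δz = 0.062/15 = 4.1 × 10⁻³ kg m⁻⁴
The largest gradient is in the 170–185 m interval — the pycnocline.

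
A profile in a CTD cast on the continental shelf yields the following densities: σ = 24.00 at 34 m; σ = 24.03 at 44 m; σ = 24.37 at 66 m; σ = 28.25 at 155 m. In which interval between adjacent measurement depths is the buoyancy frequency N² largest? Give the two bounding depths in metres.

66–155 m

Compute the density gradient over each adjacent pair:
  34–44 m: Δρ/Δz = 0.03/10 = 3.0 × 10⁻³ kg m⁻⁴
  44–66 m: Δρ/Δz = 0.34/22 = 0.015 kg m⁻⁴
  66–155 m: Δρ/Δz = 3.88/89 = 0.044 kg m⁻⁴
The largest gradient is in the 66–155 m interval — the pycnocline.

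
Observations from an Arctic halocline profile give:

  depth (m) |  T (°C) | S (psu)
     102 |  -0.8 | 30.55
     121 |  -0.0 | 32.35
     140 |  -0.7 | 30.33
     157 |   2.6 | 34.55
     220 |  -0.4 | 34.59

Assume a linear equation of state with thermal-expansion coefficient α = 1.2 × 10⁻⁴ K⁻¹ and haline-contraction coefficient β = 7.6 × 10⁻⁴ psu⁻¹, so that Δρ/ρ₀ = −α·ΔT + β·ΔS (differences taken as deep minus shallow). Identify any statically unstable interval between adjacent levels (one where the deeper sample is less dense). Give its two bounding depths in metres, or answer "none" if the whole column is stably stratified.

Evaluate Δρ/ρ₀ = −αΔT + βΔS across each adjacent pair:
  102–121 m: −αΔT+βΔS = −(1.2 × 10⁻⁴)(+0.8)+(7.6 × 10⁻⁴)(+1.80) = 1.3 × 10⁻³ → stable
  121–140 m: −αΔT+βΔS = −(1.2 × 10⁻⁴)(-0.7)+(7.6 × 10⁻⁴)(-2.02) = -1.5 × 10⁻³ → UNSTABLE
  140–157 m: −αΔT+βΔS = −(1.2 × 10⁻⁴)(+3.3)+(7.6 × 10⁻⁴)(+4.22) = 2.8 × 10⁻³ → stable
  157–220 m: −αΔT+βΔS = −(1.2 × 10⁻⁴)(-3.0)+(7.6 × 10⁻⁴)(+0.04) = 3.9 × 10⁻⁴ → stable
The 121–140 m interval has Δρ < 0: lighter water underlies denser water.

121–140 m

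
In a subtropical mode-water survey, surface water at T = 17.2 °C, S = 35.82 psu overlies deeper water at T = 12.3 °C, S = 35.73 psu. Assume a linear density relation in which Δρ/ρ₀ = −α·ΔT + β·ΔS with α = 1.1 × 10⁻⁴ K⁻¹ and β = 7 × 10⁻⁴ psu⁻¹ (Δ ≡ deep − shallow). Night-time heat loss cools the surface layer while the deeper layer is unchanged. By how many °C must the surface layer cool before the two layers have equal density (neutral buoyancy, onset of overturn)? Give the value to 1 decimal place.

4.3 °C

Neutral buoyancy requires Δρ = 0, i.e. −α(T_deep − T_surf′) + β(S_deep − S_surf) = 0.
T_surf′ = T_deep − (β/α)·ΔS = 12.3 − (7 × 10⁻⁴/1.1 × 10⁻⁴)·(-0.09) = 12.873 °C.
Cooling required: 17.2 − (12.873) = 4.327 °C.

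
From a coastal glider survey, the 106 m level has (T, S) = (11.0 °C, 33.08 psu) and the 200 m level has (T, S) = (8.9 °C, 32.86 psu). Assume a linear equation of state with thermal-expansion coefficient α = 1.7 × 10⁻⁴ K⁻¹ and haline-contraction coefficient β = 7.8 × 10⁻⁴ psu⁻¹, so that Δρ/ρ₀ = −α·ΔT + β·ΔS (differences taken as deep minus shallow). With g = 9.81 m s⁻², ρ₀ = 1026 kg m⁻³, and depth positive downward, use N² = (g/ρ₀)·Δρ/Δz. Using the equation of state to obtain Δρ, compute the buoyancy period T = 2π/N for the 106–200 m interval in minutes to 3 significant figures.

ΔT = -2.1 K, ΔS = -0.22 psu (deep − shallow).
Δρ/ρ₀ = −αΔT + βΔS = 3.57 × 10⁻⁴ − 1.716 × 10⁻⁴ = 1.854 × 10⁻⁴, so Δρ ≈ 0.1902 kg m⁻³.
N² = (g/ρ₀)·Δρ/Δz = g·(Δρ/ρ₀)/Δz = 9.81 × 1.854 × 10⁻⁴ / 94 = 1.9349 × 10⁻⁵ s⁻².
N = √(1.9349 × 10⁻⁵) = 4.3987 × 10⁻³ rad s⁻¹ → T = 2π/N = 1.4284 × 10³ s = 23.807 min ≈ 23.8 min.

23.8 min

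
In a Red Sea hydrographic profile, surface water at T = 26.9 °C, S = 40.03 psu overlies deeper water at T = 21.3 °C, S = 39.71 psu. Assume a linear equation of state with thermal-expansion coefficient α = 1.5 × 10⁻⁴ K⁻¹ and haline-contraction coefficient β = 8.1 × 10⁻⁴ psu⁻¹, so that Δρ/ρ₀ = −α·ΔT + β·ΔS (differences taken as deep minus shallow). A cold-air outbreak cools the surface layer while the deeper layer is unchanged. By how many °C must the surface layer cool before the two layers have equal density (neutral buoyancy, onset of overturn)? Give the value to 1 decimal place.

3.9 °C

Neutral buoyancy requires Δρ = 0, i.e. −α(T_deep − T_surf′) + β(S_deep − S_surf) = 0.
T_surf′ = T_deep − (β/α)·ΔS = 21.3 − (8.1 × 10⁻⁴/1.5 × 10⁻⁴)·(-0.32) = 23.028 °C.
Cooling required: 26.9 − (23.028) = 3.872 °C.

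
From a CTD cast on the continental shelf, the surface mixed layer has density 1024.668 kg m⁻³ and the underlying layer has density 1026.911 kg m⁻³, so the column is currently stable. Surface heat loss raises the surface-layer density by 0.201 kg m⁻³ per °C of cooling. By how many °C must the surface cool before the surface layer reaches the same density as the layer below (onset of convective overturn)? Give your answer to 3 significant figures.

Density deficit of the surface layer: 1026.911 − 1024.668 = 2.243 kg m⁻³.
Required change = 2.243 / 0.201 = 11.2 °C.

11.2 °C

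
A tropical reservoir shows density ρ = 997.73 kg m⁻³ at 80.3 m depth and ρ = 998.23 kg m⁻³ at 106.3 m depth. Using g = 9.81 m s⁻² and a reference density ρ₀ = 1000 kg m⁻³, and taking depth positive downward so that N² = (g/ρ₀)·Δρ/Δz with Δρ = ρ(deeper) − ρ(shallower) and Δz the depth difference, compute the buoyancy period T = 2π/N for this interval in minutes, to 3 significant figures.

7.62 min

Δρ = 998.23 − 997.73 = 0.50 kg m⁻³ over Δz = 106.3 − 80.3 = 26 m.
N² = (9.81/1000) × (0.50/26) = 1.8865 × 10⁻⁴ s⁻².
N = √(1.8865 × 10⁻⁴) = 0.013735 rad s⁻¹, so T = 2π/N = 457.46 s = 7.6243 min ≈ 7.62 min.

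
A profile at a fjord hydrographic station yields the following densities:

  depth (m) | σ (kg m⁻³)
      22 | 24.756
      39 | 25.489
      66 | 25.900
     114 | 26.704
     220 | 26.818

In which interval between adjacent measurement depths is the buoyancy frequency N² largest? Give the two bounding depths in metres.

22–39 m

Compute the density gradient over each adjacent pair:
  22–39 m: Δρ/Δz = 0.733/17 = 0.043 kg m⁻⁴
  39–66 m: Δρ/Δz = 0.411/27 = 0.015 kg m⁻⁴
  66–114 m: Δρ/Δz = 0.804/48 = 0.017 kg m⁻⁴
  114–220 m: Δρ/Δz = 0.114/106 = 1.1 × 10⁻³ kg m⁻⁴
The largest gradient is in the 22–39 m interval — the pycnocline.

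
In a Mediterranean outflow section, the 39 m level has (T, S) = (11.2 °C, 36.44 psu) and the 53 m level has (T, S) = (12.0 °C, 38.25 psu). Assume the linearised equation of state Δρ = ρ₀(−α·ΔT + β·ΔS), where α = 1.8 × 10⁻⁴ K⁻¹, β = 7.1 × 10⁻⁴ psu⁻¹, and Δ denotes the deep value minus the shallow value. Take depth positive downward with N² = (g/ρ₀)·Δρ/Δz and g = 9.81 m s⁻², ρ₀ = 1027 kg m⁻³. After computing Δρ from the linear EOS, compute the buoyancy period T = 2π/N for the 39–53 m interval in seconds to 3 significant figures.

ΔT = +0.8 K, ΔS = +1.81 psu (deep − shallow).
Δρ/ρ₀ = −αΔT + βΔS = -1.44 × 10⁻⁴ + 1.2851 × 10⁻³ = 1.1411 × 10⁻³, so Δρ ≈ 1.172 kg m⁻³.
N² = (g/ρ₀)·Δρ/Δz = g·(Δρ/ρ₀)/Δz = 9.81 × 1.1411 × 10⁻³ / 14 = 7.9959 × 10⁻⁴ s⁻².
N = √(7.9959 × 10⁻⁴) = 0.028277 rad s⁻¹ → T = 2π/N = 222.20 s ≈ 222 s.

222 s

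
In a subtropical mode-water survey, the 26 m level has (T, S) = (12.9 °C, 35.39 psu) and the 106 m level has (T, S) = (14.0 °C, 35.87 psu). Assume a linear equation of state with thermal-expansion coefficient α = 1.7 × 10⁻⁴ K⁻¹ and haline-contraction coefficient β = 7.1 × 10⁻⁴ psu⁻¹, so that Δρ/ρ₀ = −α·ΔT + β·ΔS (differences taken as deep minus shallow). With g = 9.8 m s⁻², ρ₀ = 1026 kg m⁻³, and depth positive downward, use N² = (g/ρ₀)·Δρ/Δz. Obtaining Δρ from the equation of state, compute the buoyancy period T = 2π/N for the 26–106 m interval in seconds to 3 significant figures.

ΔT = +1.1 K, ΔS = +0.48 psu (deep − shallow).
Δρ/ρ₀ = −αΔT + βΔS = -1.87 × 10⁻⁴ + 3.408 × 10⁻⁴ = 1.538 × 10⁻⁴, so Δρ ≈ 0.1578 kg m⁻³.
N² = (g/ρ₀)·Δρ/Δz = g·(Δρ/ρ₀)/Δz = 9.8 × 1.538 × 10⁻⁴ / 80 = 1.8840 × 10⁻⁵ s⁻².
N = √(1.8840 × 10⁻⁵) = 4.3405 × 10⁻³ rad s⁻¹ → T = 2π/N = 1.4476 × 10³ s ≈ 1.45 × 10³ s.

1.45 × 10³ s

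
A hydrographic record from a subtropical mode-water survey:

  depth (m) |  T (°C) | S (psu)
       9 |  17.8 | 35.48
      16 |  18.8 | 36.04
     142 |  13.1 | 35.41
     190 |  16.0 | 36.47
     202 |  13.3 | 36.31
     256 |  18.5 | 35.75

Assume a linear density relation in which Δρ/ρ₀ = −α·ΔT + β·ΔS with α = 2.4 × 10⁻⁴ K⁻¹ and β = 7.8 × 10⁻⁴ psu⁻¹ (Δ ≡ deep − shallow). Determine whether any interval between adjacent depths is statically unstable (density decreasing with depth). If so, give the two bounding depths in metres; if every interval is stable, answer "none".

Evaluate Δρ/ρ₀ = −αΔT + βΔS across each adjacent pair:
  9–16 m: −αΔT+βΔS = −(2.4 × 10⁻⁴)(+1.0)+(7.8 × 10⁻⁴)(+0.56) = 2.0 × 10⁻⁴ → stable
  16–142 m: −αΔT+βΔS = −(2.4 × 10⁻⁴)(-5.7)+(7.8 × 10⁻⁴)(-0.63) = 8.8 × 10⁻⁴ → stable
  142–190 m: −αΔT+βΔS = −(2.4 × 10⁻⁴)(+2.9)+(7.8 × 10⁻⁴)(+1.06) = 1.3 × 10⁻⁴ → stable
  190–202 m: −αΔT+βΔS = −(2.4 × 10⁻⁴)(-2.7)+(7.8 × 10⁻⁴)(-0.16) = 5.2 × 10⁻⁴ → stable
  202–256 m: −αΔT+βΔS = −(2.4 × 10⁻⁴)(+5.2)+(7.8 × 10⁻⁴)(-0.56) = -1.7 × 10⁻³ → UNSTABLE
The 202–256 m interval has Δρ < 0: lighter water underlies denser water.

202–256 m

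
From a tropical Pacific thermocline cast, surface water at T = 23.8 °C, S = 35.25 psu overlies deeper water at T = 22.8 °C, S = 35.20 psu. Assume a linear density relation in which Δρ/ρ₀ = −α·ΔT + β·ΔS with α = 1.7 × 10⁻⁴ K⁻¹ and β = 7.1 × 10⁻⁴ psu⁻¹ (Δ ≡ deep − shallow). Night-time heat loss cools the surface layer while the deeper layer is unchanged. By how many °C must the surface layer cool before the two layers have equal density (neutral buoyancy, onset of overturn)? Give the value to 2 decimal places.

0.79 °C

Neutral buoyancy requires Δρ = 0, i.e. −α(T_deep − T_surf′) + β(S_deep − S_surf) = 0.
T_surf′ = T_deep − (β/α)·ΔS = 22.8 − (7.1 × 10⁻⁴/1.7 × 10⁻⁴)·(-0.05) = 23.0088 °C.
Cooling required: 23.8 − (23.0088) = 0.7912 °C.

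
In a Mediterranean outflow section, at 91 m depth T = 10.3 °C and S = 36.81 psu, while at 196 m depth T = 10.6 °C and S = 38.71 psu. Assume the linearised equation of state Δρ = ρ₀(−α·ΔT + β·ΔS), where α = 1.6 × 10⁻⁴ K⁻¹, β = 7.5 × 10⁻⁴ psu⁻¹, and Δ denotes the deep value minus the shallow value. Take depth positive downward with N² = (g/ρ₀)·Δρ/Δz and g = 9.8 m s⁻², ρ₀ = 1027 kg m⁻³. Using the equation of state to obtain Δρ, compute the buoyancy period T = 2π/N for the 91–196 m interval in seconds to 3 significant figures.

ΔT = +0.3 K, ΔS = +1.90 psu (deep − shallow).
Δρ/ρ₀ = −αΔT + βΔS = -4.80 × 10⁻⁵ + 1.425 × 10⁻³ = 1.377 × 10⁻³, so Δρ ≈ 1.414 kg m⁻³.
N² = (g/ρ₀)·Δρ/Δz = g·(Δρ/ρ₀)/Δz = 9.8 × 1.377 × 10⁻³ / 105 = 1.2852 × 10⁻⁴ s⁻².
N = √(1.2852 × 10⁻⁴) = 0.011337 rad s⁻¹ → T = 2π/N = 554.22 s ≈ 554 s.

554 s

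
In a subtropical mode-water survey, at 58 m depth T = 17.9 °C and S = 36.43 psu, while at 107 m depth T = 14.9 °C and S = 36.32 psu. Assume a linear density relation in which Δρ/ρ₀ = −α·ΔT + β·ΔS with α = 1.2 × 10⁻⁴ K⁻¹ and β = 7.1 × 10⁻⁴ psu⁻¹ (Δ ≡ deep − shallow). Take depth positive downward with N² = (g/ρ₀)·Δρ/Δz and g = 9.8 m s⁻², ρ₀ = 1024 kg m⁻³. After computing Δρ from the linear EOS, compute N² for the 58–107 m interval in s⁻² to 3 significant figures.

ΔT = -3.0 K, ΔS = -0.11 psu (deep − shallow).
Δρ/ρ₀ = −αΔT + βΔS = 3.60 × 10⁻⁴ − 7.81 × 10⁻⁵ = 2.819 × 10⁻⁴, so Δρ ≈ 0.2887 kg m⁻³.
N² = (g/ρ₀)·Δρ/Δz = g·(Δρ/ρ₀)/Δz = 9.8 × 2.819 × 10⁻⁴ / 49 = 5.6380 × 10⁻⁵ s⁻² ≈ 5.64 × 10⁻⁵ s⁻².

5.64 × 10⁻⁵ s⁻²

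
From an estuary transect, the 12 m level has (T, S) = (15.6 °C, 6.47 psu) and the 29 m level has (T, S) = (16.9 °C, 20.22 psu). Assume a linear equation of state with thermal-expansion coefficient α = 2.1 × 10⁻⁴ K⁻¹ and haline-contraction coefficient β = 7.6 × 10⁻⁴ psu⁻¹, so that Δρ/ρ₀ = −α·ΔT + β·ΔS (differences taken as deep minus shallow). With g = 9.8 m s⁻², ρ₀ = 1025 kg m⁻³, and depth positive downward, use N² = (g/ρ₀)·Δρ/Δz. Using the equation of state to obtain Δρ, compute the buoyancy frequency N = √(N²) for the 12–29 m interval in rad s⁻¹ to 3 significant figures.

ΔT = +1.3 K, ΔS = +13.75 psu (deep − shallow).
Δρ/ρ₀ = −αΔT + βΔS = -2.73 × 10⁻⁴ + 0.01045 = 0.010177, so Δρ ≈ 10.43 kg m⁻³.
N² = (g/ρ₀)·Δρ/Δz = g·(Δρ/ρ₀)/Δz = 9.8 × 0.010177 / 17 = 5.8667 × 10⁻³ s⁻².
N = √(5.8667 × 10⁻³) = 0.076594 rad s⁻¹ ≈ 0.0766 rad s⁻¹.

0.0766 rad s⁻¹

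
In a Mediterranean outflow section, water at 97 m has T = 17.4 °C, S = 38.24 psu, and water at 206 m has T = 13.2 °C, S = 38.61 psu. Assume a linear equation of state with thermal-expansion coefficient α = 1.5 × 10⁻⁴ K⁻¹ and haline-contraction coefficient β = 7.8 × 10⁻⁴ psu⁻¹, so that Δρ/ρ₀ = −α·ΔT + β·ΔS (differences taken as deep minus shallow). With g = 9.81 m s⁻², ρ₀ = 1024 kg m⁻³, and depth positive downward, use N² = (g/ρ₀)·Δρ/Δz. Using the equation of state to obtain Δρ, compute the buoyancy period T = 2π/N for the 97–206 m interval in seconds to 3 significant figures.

691 s

ΔT = -4.2 K, ΔS = +0.37 psu (deep − shallow).
Δρ/ρ₀ = −αΔT + βΔS = 6.30 × 10⁻⁴ + 2.886 × 10⁻⁴ = 9.186 × 10⁻⁴, so Δρ ≈ 0.9406 kg m⁻³.
N² = (g/ρ₀)·Δρ/Δz = g·(Δρ/ρ₀)/Δz = 9.81 × 9.186 × 10⁻⁴ / 109 = 8.2674 × 10⁻⁵ s⁻².
N = √(8.2674 × 10⁻⁵) = 9.0925 × 10⁻³ rad s⁻¹ → T = 2π/N = 691.03 s ≈ 691 s.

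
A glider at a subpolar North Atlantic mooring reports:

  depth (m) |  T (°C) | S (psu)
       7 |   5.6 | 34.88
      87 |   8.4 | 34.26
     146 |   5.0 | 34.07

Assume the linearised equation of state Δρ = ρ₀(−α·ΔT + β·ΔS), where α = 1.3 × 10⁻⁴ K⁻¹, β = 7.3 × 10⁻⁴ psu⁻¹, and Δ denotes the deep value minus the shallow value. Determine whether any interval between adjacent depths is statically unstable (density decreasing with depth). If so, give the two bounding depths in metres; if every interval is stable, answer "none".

7–87 m

Evaluate Δρ/ρ₀ = −αΔT + βΔS across each adjacent pair:
  7–87 m: −αΔT+βΔS = −(1.3 × 10⁻⁴)(+2.8)+(7.3 × 10⁻⁴)(-0.62) = -8.2 × 10⁻⁴ → UNSTABLE
  87–146 m: −αΔT+βΔS = −(1.3 × 10⁻⁴)(-3.4)+(7.3 × 10⁻⁴)(-0.19) = 3.0 × 10⁻⁴ → stable
The 7–87 m interval has Δρ < 0: lighter water underlies denser water.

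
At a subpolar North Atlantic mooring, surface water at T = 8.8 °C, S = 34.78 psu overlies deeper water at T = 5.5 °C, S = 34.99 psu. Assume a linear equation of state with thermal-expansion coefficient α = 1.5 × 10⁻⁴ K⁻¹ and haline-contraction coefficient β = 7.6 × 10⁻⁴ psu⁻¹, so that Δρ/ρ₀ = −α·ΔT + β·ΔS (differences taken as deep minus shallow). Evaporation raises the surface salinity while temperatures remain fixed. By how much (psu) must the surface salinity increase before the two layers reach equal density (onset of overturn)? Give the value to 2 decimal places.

0.86 psu

Neutral buoyancy requires −α(T_deep − T_surf) + β(S_deep − S_surf′) = 0.
S_surf′ = S_deep − (α/β)·ΔT = 34.99 − (1.5 × 10⁻⁴/7.6 × 10⁻⁴)·(-3.3) = 35.6413 psu.
Increase required: 35.6413 − 34.78 = 0.8613 psu.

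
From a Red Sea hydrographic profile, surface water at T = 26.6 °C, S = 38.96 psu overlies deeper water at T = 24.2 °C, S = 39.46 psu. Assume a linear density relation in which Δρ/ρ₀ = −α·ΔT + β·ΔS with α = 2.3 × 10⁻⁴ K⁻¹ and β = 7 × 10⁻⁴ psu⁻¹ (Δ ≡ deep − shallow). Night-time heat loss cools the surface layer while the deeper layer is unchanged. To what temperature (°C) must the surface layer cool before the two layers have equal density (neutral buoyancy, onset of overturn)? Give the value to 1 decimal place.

Neutral buoyancy requires Δρ = 0, i.e. −α(T_deep − T_surf′) + β(S_deep − S_surf) = 0.
T_surf′ = T_deep − (β/α)·ΔS = 24.2 − (7 × 10⁻⁴/2.3 × 10⁻⁴)·(+0.50) = 22.678 °C.
Cooling required: 26.6 − (22.678) = 3.922 °C.

22.7 °C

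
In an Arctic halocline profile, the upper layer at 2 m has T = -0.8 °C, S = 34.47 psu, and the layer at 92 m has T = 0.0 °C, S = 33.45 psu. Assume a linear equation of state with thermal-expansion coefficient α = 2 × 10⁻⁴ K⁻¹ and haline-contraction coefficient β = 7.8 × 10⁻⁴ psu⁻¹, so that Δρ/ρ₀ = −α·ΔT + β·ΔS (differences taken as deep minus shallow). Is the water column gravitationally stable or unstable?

ΔT = 0.0 − -0.8 = +0.8 K and ΔS = 33.45 − 34.47 = -1.02 psu (deep − shallow).
−αΔT = -1.60 × 10⁻⁴; βΔS = -7.956 × 10⁻⁴; sum Δρ/ρ₀ = -9.556 × 10⁻⁴.
Δρ/ρ₀ < 0, so Δρ < 0: deeper water is lighter → statically unstable; the column would overturn.

unstable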